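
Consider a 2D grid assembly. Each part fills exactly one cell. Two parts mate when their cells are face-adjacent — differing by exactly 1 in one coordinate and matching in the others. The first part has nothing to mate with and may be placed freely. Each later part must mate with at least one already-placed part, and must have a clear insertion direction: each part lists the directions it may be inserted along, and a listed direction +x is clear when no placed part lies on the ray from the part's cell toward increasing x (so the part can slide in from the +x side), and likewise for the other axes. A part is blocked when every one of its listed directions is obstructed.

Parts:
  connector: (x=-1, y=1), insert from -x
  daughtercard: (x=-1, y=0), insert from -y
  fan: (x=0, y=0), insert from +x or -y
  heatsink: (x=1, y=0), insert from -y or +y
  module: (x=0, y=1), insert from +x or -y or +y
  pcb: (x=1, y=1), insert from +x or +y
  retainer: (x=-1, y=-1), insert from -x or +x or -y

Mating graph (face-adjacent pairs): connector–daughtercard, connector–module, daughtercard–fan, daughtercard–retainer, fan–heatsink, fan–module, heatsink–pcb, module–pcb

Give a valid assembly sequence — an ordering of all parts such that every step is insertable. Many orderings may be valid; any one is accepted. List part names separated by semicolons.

module; fan; connector; heatsink; pcb; daughtercard; retainer

1. module@(0, 1) [+x clear] — {module}
2. fan@(0, 0) [+x clear] — {fan, module}
3. connector@(-1, 1) [-x clear] — {connector, fan, module}
4. heatsink@(1, 0) [-y clear] — {connector, fan, heatsink, module}
5. pcb@(1, 1) [+x clear] — {connector, fan, heatsink, module, pcb}
6. daughtercard@(-1, 0) [-y clear] — {connector, daughtercard, fan, heatsink, module, pcb}
7. retainer@(-1, -1) [-x clear] — {connector, daughtercard, fan, heatsink, module, pcb, retainer}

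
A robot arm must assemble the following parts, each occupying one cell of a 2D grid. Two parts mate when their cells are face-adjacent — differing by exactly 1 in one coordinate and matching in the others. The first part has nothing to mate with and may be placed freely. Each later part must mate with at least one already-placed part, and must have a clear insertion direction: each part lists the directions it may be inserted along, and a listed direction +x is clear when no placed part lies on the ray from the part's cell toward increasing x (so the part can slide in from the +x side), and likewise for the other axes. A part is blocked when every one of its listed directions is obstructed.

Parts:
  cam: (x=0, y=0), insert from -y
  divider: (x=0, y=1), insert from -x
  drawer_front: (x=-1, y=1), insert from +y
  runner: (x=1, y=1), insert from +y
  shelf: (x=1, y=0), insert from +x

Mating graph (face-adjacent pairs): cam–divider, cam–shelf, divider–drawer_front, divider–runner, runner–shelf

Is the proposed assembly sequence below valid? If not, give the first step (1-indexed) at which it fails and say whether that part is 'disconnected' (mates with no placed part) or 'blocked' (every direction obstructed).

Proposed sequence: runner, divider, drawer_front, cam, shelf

1. runner@(1, 1) [+y clear] — {runner}
2. divider@(0, 1) [-x clear] — {divider, runner}
3. drawer_front@(-1, 1) [+y clear] — {divider, drawer_front, runner}
4. cam@(0, 0) [-y clear] — {cam, divider, drawer_front, runner}
5. shelf@(1, 0) [+x clear] — {cam, divider, drawer_front, runner, shelf}

Valid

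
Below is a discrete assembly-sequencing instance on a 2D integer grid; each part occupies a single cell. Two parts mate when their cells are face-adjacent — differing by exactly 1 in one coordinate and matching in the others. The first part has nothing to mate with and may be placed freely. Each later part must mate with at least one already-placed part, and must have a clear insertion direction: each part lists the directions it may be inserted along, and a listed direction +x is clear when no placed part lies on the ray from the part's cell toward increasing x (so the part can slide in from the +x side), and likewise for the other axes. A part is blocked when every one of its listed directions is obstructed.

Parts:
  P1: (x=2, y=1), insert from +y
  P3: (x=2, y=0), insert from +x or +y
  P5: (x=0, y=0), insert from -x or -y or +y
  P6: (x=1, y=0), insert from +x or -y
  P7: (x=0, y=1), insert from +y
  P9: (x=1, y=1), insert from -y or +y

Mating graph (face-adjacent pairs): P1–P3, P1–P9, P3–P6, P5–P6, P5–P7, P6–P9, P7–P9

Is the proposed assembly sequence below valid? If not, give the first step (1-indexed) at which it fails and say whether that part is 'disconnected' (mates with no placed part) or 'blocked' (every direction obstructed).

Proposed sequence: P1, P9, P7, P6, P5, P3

Valid

1. P1@(2, 1) [+y clear] — {P1}
2. P9@(1, 1) [-y clear] — {P1, P9}
3. P7@(0, 1) [+y clear] — {P1, P7, P9}
4. P6@(1, 0) [+x clear] — {P1, P6, P7, P9}
5. P5@(0, 0) [-x clear] — {P1, P5, P6, P7, P9}
6. P3@(2, 0) [+x clear] — {P1, P3, P5, P6, P7, P9}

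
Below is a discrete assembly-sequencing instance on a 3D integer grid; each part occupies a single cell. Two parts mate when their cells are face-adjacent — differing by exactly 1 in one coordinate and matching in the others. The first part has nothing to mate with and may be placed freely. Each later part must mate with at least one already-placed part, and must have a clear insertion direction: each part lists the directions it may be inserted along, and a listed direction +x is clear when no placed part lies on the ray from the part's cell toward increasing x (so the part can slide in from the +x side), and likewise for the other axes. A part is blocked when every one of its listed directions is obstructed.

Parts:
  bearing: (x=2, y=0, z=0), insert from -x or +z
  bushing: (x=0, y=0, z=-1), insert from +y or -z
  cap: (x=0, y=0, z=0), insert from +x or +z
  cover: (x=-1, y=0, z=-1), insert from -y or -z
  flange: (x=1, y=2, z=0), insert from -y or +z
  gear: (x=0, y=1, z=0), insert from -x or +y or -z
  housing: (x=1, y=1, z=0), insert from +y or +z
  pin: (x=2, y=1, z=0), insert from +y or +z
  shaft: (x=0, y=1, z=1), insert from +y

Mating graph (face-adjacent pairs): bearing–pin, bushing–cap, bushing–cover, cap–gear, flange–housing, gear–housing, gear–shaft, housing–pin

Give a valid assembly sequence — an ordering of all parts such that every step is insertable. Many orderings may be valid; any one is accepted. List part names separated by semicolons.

1. gear@(0, 1, 0) [-x clear] — {gear}
2. shaft@(0, 1, 1) [+y clear] — {gear, shaft}
3. housing@(1, 1, 0) [+y clear] — {gear, housing, shaft}
4. pin@(2, 1, 0) [+y clear] — {gear, housing, pin, shaft}
5. bearing@(2, 0, 0) [-x clear] — {bearing, gear, housing, pin, shaft}
6. cap@(0, 0, 0) [+z clear] — {bearing, cap, gear, housing, pin, shaft}
7. flange@(1, 2, 0) [+z clear] — {bearing, cap, flange, gear, housing, pin, shaft}
8. bushing@(0, 0, -1) [+y clear] — {bearing, bushing, cap, flange, gear, housing, pin, shaft}
9. cover@(-1, 0, -1) [-y clear] — {bearing, bushing, cap, cover, flange, gear, housing, pin, shaft}

gear; shaft; housing; pin; bearing; cap; flange; bushing; cover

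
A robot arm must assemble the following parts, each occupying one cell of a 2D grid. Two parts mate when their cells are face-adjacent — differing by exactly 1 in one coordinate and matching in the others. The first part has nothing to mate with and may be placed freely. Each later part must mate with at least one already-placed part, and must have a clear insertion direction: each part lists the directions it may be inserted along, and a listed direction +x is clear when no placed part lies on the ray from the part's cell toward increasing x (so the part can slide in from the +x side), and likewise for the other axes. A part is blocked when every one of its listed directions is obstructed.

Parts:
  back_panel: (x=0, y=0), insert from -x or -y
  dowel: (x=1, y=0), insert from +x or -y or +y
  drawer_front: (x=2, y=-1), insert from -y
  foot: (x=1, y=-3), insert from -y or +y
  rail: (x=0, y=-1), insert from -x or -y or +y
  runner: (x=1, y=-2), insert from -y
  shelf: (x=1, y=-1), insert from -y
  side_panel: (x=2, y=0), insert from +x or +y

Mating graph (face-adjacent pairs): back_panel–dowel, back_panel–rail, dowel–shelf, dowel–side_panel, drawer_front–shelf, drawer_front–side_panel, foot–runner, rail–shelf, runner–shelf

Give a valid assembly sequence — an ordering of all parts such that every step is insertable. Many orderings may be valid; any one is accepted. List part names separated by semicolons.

1. shelf@(1, -1) [-y clear] — {shelf}
2. runner@(1, -2) [-y clear] — {runner, shelf}
3. dowel@(1, 0) [+x clear] — {dowel, runner, shelf}
4. back_panel@(0, 0) [-x clear] — {back_panel, dowel, runner, shelf}
5. side_panel@(2, 0) [+x clear] — {back_panel, dowel, runner, shelf, side_panel}
6. rail@(0, -1) [-x clear] — {back_panel, dowel, rail, runner, shelf, side_panel}
7. foot@(1, -3) [-y clear] — {back_panel, dowel, foot, rail, runner, shelf, side_panel}
8. drawer_front@(2, -1) [-y clear] — {back_panel, dowel, drawer_front, foot, rail, runner, shelf, side_panel}

shelf; runner; dowel; back_panel; side_panel; rail; foot; drawer_front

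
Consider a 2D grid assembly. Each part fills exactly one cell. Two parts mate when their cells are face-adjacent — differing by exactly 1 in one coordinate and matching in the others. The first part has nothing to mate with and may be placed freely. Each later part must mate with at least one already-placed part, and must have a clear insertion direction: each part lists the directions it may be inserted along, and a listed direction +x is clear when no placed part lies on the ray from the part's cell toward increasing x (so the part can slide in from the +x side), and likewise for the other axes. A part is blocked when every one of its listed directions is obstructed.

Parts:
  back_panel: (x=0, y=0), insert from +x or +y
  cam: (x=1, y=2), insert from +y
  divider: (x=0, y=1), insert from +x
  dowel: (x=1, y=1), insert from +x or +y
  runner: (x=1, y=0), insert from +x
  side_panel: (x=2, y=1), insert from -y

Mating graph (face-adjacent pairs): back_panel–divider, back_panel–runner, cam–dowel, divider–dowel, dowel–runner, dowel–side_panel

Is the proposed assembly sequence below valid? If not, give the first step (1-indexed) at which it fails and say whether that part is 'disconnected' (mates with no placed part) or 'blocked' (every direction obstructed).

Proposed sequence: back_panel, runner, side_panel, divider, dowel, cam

1. back_panel@(0, 0) [+x clear] — {back_panel}
2. runner@(1, 0) [+x clear] — {back_panel, runner}
3. side_panel@(2, 1) — no placed neighbour ⇒ disconnected

Invalid at step 3 (disconnected)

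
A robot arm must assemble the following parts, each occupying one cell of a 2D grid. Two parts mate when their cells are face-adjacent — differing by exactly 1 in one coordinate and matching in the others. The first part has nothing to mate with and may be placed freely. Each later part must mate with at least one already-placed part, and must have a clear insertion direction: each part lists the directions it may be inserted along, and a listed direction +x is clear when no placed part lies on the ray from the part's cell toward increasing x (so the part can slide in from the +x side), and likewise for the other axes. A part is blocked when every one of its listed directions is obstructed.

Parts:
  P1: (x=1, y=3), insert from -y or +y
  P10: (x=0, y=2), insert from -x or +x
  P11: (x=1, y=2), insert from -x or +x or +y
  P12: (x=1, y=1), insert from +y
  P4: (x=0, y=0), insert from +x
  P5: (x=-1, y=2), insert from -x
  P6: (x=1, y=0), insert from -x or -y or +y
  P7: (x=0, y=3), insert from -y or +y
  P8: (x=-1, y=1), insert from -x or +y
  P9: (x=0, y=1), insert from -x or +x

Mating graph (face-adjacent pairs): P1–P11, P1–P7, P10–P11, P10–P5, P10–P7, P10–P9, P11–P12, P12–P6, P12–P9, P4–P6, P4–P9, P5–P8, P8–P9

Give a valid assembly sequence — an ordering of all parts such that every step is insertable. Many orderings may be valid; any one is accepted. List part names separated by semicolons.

1. P8@(-1, 1) [-x clear] — {P8}
2. P5@(-1, 2) [-x clear] — {P5, P8}
3. P10@(0, 2) [+x clear] — {P10, P5, P8}
4. P7@(0, 3) [+y clear] — {P10, P5, P7, P8}
5. P9@(0, 1) [+x clear] — {P10, P5, P7, P8, P9}
6. P4@(0, 0) [+x clear] — {P10, P4, P5, P7, P8, P9}
7. P12@(1, 1) [+y clear] — {P10, P12, P4, P5, P7, P8, P9}
8. P11@(1, 2) [+x clear] — {P10, P11, P12, P4, P5, P7, P8, P9}
9. P1@(1, 3) [+y clear] — {P1, P10, P11, P12, P4, P5, P7, P8, P9}
10. P6@(1, 0) [-y clear] — {P1, P10, P11, P12, P4, P5, P6, P7, P8, P9}

P8; P5; P10; P7; P9; P4; P12; P11; P1; P6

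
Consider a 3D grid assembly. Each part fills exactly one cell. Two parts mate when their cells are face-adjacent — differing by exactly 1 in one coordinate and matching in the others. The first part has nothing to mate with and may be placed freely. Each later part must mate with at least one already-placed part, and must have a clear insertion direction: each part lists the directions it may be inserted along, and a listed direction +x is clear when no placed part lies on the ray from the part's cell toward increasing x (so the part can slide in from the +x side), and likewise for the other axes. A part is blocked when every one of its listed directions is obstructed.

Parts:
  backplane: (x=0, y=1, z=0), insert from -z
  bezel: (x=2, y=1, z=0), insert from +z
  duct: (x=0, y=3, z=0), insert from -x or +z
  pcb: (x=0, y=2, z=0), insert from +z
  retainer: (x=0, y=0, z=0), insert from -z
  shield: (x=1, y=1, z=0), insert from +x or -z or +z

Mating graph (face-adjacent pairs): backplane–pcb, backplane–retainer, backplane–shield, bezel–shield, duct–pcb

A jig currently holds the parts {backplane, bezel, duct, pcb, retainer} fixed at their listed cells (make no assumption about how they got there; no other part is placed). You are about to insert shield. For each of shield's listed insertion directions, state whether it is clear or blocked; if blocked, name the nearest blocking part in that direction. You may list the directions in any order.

+x: nearest on ray is bezel@(2, 1, 0) ⇒ blocked
-z: ray from shield(1, 1, 0) has no placed part ⇒ clear
+z: ray from shield(1, 1, 0) has no placed part ⇒ clear

+x: blocked by bezel; +z: clear; -z: clear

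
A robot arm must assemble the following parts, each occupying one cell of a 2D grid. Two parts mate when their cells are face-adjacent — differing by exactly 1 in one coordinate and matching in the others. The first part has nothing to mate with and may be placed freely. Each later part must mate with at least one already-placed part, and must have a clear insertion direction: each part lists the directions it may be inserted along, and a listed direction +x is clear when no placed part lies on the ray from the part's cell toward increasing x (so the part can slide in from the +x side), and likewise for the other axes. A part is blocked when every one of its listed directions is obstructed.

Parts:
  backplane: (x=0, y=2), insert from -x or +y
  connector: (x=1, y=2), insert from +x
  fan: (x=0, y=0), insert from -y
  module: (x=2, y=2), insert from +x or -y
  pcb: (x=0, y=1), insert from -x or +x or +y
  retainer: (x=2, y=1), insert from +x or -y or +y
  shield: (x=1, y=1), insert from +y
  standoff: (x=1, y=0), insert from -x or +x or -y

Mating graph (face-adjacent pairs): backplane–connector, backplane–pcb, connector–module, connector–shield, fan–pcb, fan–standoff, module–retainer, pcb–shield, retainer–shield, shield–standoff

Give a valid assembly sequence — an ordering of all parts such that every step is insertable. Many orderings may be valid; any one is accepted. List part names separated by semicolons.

fan; standoff; pcb; backplane; shield; connector; retainer; module

1. fan@(0, 0) [-y clear] — {fan}
2. standoff@(1, 0) [+x clear] — {fan, standoff}
3. pcb@(0, 1) [-x clear] — {fan, pcb, standoff}
4. backplane@(0, 2) [-x clear] — {backplane, fan, pcb, standoff}
5. shield@(1, 1) [+y clear] — {backplane, fan, pcb, shield, standoff}
6. connector@(1, 2) [+x clear] — {backplane, connector, fan, pcb, shield, standoff}
7. retainer@(2, 1) [+x clear] — {backplane, connector, fan, pcb, retainer, shield, standoff}
8. module@(2, 2) [+x clear] — {backplane, connector, fan, module, pcb, retainer, shield, standoff}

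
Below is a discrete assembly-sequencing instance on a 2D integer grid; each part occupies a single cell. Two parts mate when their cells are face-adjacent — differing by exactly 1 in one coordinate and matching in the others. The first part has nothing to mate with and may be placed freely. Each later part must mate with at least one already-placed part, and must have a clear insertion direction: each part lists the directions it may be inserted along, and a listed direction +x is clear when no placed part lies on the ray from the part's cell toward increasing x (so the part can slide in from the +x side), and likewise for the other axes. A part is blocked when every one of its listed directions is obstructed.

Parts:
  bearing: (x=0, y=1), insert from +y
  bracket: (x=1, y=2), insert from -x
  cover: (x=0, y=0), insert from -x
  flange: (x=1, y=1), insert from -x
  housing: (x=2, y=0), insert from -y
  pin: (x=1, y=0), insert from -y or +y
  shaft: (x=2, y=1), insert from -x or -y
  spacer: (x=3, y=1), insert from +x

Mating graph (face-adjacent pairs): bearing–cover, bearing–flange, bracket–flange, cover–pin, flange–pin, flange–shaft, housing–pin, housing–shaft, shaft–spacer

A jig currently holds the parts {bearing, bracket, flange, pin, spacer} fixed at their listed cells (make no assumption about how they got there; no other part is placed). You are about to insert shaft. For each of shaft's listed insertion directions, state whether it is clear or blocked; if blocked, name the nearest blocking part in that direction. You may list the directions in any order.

-x: blocked by flange; -y: clear

-x: nearest on ray is flange@(1, 1) ⇒ blocked
-y: ray from shaft(2, 1) has no placed part ⇒ clear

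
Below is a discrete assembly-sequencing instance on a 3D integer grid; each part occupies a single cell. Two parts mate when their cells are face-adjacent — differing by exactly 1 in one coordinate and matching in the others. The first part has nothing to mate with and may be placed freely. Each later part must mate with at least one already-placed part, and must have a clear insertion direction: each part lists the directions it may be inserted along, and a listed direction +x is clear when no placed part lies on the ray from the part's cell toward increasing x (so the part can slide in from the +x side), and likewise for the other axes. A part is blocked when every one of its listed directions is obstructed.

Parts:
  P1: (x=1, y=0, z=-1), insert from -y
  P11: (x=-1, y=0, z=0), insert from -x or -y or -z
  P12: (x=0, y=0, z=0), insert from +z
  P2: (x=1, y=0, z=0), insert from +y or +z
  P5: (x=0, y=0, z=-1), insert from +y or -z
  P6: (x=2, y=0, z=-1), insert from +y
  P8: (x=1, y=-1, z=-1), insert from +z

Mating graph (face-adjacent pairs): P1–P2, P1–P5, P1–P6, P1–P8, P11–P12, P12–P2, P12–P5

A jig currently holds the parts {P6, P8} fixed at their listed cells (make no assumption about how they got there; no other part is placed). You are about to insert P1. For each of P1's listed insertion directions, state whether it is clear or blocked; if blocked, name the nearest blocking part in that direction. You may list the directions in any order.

-y: nearest on ray is P8@(1, -1, -1) ⇒ blocked

-y: blocked by P8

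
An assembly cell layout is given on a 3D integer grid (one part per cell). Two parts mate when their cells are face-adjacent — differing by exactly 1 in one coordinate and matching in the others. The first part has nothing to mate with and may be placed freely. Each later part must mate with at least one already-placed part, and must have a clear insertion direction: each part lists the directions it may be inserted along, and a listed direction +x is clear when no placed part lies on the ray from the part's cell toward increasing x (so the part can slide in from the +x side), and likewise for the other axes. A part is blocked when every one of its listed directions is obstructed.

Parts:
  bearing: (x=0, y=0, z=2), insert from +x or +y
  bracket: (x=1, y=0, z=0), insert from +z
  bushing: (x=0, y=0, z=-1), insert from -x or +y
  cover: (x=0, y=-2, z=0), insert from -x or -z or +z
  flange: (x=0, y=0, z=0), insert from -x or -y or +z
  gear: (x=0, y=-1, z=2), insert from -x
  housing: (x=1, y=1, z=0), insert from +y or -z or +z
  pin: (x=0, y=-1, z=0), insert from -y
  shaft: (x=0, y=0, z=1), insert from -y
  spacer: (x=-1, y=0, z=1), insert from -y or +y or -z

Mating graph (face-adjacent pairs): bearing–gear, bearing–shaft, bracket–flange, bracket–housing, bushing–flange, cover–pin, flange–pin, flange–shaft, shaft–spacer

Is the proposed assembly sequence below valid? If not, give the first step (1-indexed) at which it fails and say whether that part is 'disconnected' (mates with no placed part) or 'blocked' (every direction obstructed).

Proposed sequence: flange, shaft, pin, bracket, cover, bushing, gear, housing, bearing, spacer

Invalid at step 7 (disconnected)

1. flange@(0, 0, 0) [-x clear] — {flange}
2. shaft@(0, 0, 1) [-y clear] — {flange, shaft}
3. pin@(0, -1, 0) [-y clear] — {flange, pin, shaft}
4. bracket@(1, 0, 0) [+z clear] — {bracket, flange, pin, shaft}
5. cover@(0, -2, 0) [-x clear] — {bracket, cover, flange, pin, shaft}
6. bushing@(0, 0, -1) [-x clear] — {bracket, bushing, cover, flange, pin, shaft}
7. gear@(0, -1, 2) — no placed neighbour ⇒ disconnected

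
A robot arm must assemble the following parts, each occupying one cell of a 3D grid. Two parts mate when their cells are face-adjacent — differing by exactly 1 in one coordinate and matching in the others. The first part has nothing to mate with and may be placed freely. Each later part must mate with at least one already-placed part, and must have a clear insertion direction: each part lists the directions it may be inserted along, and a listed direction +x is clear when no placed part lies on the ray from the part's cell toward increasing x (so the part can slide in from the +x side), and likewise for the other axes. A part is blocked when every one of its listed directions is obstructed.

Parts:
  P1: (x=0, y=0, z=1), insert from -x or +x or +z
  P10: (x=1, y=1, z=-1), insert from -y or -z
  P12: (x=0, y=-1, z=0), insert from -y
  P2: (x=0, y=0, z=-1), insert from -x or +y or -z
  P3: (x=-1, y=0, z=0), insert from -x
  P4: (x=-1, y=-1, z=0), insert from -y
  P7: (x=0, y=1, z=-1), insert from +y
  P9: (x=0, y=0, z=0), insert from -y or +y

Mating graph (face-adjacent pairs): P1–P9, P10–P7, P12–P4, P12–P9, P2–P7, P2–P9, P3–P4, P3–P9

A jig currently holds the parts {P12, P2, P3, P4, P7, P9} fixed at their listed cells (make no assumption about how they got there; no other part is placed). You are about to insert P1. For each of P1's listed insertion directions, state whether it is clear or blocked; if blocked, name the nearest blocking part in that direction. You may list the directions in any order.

+x: clear; +z: clear; -x: clear

-x: ray from P1(0, 0, 1) has no placed part ⇒ clear
+x: ray from P1(0, 0, 1) has no placed part ⇒ clear
+z: ray from P1(0, 0, 1) has no placed part ⇒ clear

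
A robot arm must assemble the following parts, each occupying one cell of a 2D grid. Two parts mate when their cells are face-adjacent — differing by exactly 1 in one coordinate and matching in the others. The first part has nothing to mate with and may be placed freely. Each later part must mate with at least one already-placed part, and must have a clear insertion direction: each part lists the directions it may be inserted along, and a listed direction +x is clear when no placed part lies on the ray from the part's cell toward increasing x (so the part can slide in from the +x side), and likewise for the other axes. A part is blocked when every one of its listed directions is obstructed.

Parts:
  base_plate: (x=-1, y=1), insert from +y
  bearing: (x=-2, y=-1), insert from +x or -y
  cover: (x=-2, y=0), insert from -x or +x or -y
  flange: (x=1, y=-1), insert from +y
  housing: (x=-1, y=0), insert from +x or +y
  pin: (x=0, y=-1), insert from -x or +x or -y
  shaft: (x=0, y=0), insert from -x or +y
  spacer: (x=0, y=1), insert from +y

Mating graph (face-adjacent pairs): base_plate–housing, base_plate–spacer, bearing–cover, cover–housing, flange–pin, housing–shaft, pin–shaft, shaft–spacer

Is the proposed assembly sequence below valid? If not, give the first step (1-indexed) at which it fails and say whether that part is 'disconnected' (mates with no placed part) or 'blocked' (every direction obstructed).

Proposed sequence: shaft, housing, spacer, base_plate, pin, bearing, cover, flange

1. shaft@(0, 0) [-x clear] — {shaft}
2. housing@(-1, 0) [+y clear] — {housing, shaft}
3. spacer@(0, 1) [+y clear] — {housing, shaft, spacer}
4. base_plate@(-1, 1) [+y clear] — {base_plate, housing, shaft, spacer}
5. pin@(0, -1) [-x clear] — {base_plate, housing, pin, shaft, spacer}
6. bearing@(-2, -1) — no placed neighbour ⇒ disconnected

Invalid at step 6 (disconnected)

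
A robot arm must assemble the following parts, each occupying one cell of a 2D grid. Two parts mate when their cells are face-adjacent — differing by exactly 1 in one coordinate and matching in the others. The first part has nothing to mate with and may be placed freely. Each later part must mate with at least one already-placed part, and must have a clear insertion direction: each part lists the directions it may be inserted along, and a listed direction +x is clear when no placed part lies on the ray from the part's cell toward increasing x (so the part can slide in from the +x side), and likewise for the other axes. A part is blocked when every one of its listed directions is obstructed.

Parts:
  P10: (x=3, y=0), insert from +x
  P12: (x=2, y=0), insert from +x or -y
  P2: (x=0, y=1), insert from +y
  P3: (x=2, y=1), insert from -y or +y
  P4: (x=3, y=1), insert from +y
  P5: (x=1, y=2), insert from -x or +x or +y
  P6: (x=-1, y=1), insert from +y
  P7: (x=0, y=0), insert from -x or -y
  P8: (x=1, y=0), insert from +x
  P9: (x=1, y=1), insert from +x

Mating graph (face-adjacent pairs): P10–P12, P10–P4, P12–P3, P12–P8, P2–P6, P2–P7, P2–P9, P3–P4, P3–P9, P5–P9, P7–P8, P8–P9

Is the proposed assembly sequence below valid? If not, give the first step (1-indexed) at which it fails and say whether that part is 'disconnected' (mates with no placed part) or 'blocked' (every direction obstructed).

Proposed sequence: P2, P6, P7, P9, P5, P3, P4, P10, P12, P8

Invalid at step 10 (blocked)

1. P2@(0, 1) [+y clear] — {P2}
2. P6@(-1, 1) [+y clear] — {P2, P6}
3. P7@(0, 0) [-x clear] — {P2, P6, P7}
4. P9@(1, 1) [+x clear] — {P2, P6, P7, P9}
5. P5@(1, 2) [-x clear] — {P2, P5, P6, P7, P9}
6. P3@(2, 1) [-y clear] — {P2, P3, P5, P6, P7, P9}
7. P4@(3, 1) [+y clear] — {P2, P3, P4, P5, P6, P7, P9}
8. P10@(3, 0) [+x clear] — {P10, P2, P3, P4, P5, P6, P7, P9}
9. P12@(2, 0) [-y clear] — {P10, P12, P2, P3, P4, P5, P6, P7, P9}
10. P8@(1, 0) — +x all obstructed ⇒ blocked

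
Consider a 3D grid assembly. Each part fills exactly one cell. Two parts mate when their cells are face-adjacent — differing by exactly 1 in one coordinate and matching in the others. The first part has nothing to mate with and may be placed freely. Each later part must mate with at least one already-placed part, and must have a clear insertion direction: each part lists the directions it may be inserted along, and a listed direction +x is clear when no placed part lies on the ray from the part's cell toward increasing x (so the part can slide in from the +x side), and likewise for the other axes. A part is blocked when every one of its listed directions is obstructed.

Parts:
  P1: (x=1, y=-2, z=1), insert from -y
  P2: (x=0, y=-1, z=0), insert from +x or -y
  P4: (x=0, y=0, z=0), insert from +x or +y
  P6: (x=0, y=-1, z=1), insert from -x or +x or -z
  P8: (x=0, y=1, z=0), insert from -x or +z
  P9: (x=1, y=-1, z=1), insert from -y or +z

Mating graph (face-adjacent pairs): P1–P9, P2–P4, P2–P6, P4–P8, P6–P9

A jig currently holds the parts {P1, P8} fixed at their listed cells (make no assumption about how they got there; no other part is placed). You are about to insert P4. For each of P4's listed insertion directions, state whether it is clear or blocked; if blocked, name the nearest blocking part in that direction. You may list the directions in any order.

+x: clear; +y: blocked by P8

+x: ray from P4(0, 0, 0) has no placed part ⇒ clear
+y: nearest on ray is P8@(0, 1, 0) ⇒ blocked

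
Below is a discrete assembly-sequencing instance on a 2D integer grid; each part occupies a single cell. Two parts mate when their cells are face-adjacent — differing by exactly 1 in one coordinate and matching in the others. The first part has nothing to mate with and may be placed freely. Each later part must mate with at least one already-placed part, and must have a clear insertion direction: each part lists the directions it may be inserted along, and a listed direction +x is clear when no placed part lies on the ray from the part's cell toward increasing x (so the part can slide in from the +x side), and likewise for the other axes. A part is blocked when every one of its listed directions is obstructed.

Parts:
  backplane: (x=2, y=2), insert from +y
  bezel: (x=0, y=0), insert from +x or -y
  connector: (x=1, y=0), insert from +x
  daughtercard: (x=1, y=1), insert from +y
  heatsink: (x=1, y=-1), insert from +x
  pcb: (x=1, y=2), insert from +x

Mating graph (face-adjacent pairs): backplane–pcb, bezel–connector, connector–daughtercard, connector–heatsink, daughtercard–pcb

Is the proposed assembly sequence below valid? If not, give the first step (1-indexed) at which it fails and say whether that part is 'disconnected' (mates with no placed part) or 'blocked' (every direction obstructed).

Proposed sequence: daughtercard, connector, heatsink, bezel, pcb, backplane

Valid

1. daughtercard@(1, 1) [+y clear] — {daughtercard}
2. connector@(1, 0) [+x clear] — {connector, daughtercard}
3. heatsink@(1, -1) [+x clear] — {connector, daughtercard, heatsink}
4. bezel@(0, 0) [-y clear] — {bezel, connector, daughtercard, heatsink}
5. pcb@(1, 2) [+x clear] — {bezel, connector, daughtercard, heatsink, pcb}
6. backplane@(2, 2) [+y clear] — {backplane, bezel, connector, daughtercard, heatsink, pcb}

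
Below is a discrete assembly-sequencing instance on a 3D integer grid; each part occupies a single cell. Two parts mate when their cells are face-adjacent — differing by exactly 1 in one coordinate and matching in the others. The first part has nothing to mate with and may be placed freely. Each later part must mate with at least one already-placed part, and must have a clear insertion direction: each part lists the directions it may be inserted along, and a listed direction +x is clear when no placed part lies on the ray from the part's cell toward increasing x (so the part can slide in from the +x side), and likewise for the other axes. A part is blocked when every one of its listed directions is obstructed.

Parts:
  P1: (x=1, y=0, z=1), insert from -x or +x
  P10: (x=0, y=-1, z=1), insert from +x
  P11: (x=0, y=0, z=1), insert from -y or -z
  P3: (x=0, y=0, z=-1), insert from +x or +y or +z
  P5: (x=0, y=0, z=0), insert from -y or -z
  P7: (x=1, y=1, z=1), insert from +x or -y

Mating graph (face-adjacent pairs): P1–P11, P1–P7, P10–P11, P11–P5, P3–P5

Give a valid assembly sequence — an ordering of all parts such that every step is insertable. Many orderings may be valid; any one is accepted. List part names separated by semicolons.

P5; P11; P3; P1; P7; P10

1. P5@(0, 0, 0) [-y clear] — {P5}
2. P11@(0, 0, 1) [-y clear] — {P11, P5}
3. P3@(0, 0, -1) [+x clear] — {P11, P3, P5}
4. P1@(1, 0, 1) [+x clear] — {P1, P11, P3, P5}
5. P7@(1, 1, 1) [+x clear] — {P1, P11, P3, P5, P7}
6. P10@(0, -1, 1) [+x clear] — {P1, P10, P11, P3, P5, P7}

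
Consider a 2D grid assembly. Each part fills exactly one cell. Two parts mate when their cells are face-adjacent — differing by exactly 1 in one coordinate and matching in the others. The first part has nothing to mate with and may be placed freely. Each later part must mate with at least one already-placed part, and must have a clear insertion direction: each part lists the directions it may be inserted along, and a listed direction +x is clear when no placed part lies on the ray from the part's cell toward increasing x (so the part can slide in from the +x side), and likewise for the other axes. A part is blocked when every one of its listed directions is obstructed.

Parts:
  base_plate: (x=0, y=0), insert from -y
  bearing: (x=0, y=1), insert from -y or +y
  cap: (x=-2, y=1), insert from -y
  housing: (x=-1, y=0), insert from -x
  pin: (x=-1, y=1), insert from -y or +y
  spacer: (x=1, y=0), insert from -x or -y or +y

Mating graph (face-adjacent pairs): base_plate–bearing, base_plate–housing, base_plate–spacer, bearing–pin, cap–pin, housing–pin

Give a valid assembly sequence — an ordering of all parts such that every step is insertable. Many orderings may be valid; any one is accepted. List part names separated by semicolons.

1. bearing@(0, 1) [-y clear] — {bearing}
2. base_plate@(0, 0) [-y clear] — {base_plate, bearing}
3. housing@(-1, 0) [-x clear] — {base_plate, bearing, housing}
4. spacer@(1, 0) [-y clear] — {base_plate, bearing, housing, spacer}
5. pin@(-1, 1) [+y clear] — {base_plate, bearing, housing, pin, spacer}
6. cap@(-2, 1) [-y clear] — {base_plate, bearing, cap, housing, pin, spacer}

bearing; base_plate; housing; spacer; pin; cap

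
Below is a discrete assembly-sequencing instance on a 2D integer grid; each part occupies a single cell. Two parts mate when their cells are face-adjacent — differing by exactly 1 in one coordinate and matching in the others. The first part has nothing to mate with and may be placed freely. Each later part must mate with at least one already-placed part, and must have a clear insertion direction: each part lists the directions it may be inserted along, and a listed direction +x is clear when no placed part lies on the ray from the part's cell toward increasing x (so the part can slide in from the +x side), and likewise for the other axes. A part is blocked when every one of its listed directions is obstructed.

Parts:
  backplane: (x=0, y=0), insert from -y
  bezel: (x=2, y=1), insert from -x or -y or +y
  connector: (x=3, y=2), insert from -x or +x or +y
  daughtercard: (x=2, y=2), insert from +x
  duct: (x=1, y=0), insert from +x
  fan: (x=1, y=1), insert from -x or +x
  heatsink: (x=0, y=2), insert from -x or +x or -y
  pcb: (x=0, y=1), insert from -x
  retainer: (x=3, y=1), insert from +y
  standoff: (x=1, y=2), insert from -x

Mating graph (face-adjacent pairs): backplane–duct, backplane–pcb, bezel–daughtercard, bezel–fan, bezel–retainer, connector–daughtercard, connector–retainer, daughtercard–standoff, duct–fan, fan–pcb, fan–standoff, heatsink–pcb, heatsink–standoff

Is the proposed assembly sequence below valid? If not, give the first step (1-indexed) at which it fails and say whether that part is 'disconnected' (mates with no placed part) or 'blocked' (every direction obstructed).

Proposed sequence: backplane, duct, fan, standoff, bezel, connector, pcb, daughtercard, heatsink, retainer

Invalid at step 6 (disconnected)

1. backplane@(0, 0) [-y clear] — {backplane}
2. duct@(1, 0) [+x clear] — {backplane, duct}
3. fan@(1, 1) [-x clear] — {backplane, duct, fan}
4. standoff@(1, 2) [-x clear] — {backplane, duct, fan, standoff}
5. bezel@(2, 1) [-y clear] — {backplane, bezel, duct, fan, standoff}
6. connector@(3, 2) — no placed neighbour ⇒ disconnected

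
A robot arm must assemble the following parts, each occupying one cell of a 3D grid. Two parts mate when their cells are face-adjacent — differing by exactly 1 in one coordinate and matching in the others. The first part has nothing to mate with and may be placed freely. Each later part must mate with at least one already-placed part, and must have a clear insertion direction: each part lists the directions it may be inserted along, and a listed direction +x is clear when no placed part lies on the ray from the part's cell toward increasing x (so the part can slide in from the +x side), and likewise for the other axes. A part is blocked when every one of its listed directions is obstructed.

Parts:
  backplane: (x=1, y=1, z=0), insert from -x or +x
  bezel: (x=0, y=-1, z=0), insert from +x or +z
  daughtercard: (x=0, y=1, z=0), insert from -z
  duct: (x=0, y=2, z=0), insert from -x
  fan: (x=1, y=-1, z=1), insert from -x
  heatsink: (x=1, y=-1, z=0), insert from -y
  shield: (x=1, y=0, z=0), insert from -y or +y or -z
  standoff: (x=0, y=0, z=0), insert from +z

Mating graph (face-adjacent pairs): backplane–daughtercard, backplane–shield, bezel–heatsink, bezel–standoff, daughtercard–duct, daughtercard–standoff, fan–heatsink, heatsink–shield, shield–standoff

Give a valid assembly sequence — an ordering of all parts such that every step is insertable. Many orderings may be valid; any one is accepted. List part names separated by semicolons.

backplane; daughtercard; shield; standoff; duct; bezel; heatsink; fan

1. backplane@(1, 1, 0) [-x clear] — {backplane}
2. daughtercard@(0, 1, 0) [-z clear] — {backplane, daughtercard}
3. shield@(1, 0, 0) [-y clear] — {backplane, daughtercard, shield}
4. standoff@(0, 0, 0) [+z clear] — {backplane, daughtercard, shield, standoff}
5. duct@(0, 2, 0) [-x clear] — {backplane, daughtercard, duct, shield, standoff}
6. bezel@(0, -1, 0) [+x clear] — {backplane, bezel, daughtercard, duct, shield, standoff}
7. heatsink@(1, -1, 0) [-y clear] — {backplane, bezel, daughtercard, duct, heatsink, shield, standoff}
8. fan@(1, -1, 1) [-x clear] — {backplane, bezel, daughtercard, duct, fan, heatsink, shield, standoff}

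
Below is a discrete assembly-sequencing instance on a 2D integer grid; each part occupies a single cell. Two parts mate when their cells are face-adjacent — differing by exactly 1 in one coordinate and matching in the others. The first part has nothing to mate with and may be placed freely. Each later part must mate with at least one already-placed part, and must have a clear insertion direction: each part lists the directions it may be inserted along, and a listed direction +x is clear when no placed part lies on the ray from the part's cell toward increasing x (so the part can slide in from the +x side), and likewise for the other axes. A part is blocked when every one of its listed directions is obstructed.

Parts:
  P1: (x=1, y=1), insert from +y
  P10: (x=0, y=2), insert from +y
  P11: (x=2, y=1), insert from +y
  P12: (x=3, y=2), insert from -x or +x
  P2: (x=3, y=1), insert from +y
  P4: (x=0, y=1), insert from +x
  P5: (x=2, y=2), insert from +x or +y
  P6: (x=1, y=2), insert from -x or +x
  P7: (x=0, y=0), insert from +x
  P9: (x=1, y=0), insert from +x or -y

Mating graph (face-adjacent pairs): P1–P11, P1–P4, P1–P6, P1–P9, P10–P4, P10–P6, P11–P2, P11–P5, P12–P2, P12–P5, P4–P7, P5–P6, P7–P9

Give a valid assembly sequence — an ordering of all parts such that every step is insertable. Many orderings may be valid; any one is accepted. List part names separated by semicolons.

P7; P4; P1; P6; P9; P10; P11; P2; P5; P12

1. P7@(0, 0) [+x clear] — {P7}
2. P4@(0, 1) [+x clear] — {P4, P7}
3. P1@(1, 1) [+y clear] — {P1, P4, P7}
4. P6@(1, 2) [-x clear] — {P1, P4, P6, P7}
5. P9@(1, 0) [+x clear] — {P1, P4, P6, P7, P9}
6. P10@(0, 2) [+y clear] — {P1, P10, P4, P6, P7, P9}
7. P11@(2, 1) [+y clear] — {P1, P10, P11, P4, P6, P7, P9}
8. P2@(3, 1) [+y clear] — {P1, P10, P11, P2, P4, P6, P7, P9}
9. P5@(2, 2) [+x clear] — {P1, P10, P11, P2, P4, P5, P6, P7, P9}
10. P12@(3, 2) [+x clear] — {P1, P10, P11, P12, P2, P4, P5, P6, P7, P9}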